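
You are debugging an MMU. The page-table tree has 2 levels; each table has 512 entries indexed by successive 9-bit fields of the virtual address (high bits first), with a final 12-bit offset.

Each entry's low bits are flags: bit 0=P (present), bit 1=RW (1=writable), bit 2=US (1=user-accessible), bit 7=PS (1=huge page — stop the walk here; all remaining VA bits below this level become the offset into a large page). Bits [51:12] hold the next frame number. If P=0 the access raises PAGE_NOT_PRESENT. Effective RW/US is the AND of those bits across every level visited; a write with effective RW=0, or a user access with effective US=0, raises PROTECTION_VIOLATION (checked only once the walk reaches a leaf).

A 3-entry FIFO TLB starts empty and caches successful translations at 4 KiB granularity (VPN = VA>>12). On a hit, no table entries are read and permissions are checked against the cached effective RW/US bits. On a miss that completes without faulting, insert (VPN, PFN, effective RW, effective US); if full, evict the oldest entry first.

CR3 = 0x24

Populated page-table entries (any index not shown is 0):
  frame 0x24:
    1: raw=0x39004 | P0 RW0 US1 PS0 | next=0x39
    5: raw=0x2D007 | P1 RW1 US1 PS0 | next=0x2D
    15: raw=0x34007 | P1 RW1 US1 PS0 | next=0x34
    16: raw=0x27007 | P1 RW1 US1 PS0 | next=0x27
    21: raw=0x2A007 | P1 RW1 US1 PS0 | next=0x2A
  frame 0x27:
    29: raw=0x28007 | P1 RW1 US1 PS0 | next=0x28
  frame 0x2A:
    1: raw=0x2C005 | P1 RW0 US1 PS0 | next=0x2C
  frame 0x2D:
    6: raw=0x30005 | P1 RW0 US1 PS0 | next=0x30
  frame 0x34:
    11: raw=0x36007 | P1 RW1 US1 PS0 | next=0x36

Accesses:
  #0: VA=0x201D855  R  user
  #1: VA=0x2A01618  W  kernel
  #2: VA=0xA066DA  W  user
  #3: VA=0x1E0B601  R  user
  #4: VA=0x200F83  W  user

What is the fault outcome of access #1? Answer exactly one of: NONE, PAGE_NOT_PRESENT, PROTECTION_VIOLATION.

Per-access translation:
#0 VA=0x201D855 (r,user):
  L0 @0x24[16] → 0x27007  P=1,RW=1,US=1,PS=0
  L1 @0x27[29] → 0x28007  P=1,RW=1,US=1,PS=0
  → PA=0x28855  (2 entries read)
#1 VA=0x2A01618 (w,kernel):
  L0 @0x24[21] → 0x2A007  P=1,RW=1,US=1,PS=0
  L1 @0x2A[1] → 0x2C005  P=1,RW=0,US=1,PS=0
  ⇒ fault: PROTECTION_VIOLATION  — 2 lookups
#2 VA=0xA066DA (w,user):
  L0 @0x24[5] → 0x2D007  P=1,RW=1,US=1,PS=0
  L1 @0x2D[6] → 0x30005  P=1,RW=0,US=1,PS=0
  ⇒ fault: PROTECTION_VIOLATION  — 2 lookups
#3 VA=0x1E0B601 (r,user):
  L0 @0x24[15] → 0x34007  P=1,RW=1,US=1,PS=0
  L1 @0x34[11] → 0x36007  P=1,RW=1,US=1,PS=0
  → PA=0x36601  (2 entries read)
#4 VA=0x200F83 (w,user):
  L0 @0x24[1] → 0x39004  P=0,RW=0,US=1,PS=0
  ⇒ fault: PAGE_NOT_PRESENT  — 1 lookups

Access #1 fault: PROTECTION_VIOLATION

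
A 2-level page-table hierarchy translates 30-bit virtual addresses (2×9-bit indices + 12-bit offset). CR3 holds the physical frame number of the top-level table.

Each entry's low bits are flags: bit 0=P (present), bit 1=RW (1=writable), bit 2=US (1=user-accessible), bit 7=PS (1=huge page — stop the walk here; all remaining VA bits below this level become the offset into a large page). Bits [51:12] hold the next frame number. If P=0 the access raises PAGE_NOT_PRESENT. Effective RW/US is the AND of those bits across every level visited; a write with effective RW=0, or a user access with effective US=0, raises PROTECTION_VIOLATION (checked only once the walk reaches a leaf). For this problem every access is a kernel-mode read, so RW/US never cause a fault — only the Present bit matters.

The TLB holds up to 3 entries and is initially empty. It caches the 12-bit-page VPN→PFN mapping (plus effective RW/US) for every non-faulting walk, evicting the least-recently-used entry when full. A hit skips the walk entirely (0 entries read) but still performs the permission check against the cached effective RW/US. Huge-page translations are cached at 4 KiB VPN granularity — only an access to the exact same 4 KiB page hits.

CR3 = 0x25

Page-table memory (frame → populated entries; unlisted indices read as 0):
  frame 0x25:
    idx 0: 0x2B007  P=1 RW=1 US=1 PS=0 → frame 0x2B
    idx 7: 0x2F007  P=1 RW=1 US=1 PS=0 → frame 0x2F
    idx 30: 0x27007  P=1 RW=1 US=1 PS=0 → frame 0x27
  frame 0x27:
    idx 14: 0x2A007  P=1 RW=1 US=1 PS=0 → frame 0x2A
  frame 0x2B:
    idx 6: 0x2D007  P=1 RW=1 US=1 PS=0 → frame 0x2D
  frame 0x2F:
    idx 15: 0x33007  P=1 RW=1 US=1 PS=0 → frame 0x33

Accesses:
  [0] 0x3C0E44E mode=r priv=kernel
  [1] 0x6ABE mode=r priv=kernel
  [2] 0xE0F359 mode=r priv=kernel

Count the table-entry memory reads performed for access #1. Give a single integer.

Trace:
#0 VA=0x3C0E44E (r,kernel):
  lvl0: tbl 0x25, slot 30 ⇒ 0x27007 (P1/RW1/US1/PS0)
  lvl1: tbl 0x27, slot 14 ⇒ 0x2A007 (P1/RW1/US1/PS0)
  ⇒ phys 0x2A44E  [2 reads]
#1 VA=0x6ABE (r,kernel):
  lvl0: tbl 0x25, slot 0 ⇒ 0x2B007 (P1/RW1/US1/PS0)
  lvl1: tbl 0x2B, slot 6 ⇒ 0x2D007 (P1/RW1/US1/PS0)
  ⇒ phys 0x2DABE  [2 reads]
#2 VA=0xE0F359 (r,kernel):
  lvl0: tbl 0x25, slot 7 ⇒ 0x2F007 (P1/RW1/US1/PS0)
  lvl1: tbl 0x2F, slot 15 ⇒ 0x33007 (P1/RW1/US1/PS0)
  ⇒ phys 0x33359  [2 reads]

Entries read for #1: 2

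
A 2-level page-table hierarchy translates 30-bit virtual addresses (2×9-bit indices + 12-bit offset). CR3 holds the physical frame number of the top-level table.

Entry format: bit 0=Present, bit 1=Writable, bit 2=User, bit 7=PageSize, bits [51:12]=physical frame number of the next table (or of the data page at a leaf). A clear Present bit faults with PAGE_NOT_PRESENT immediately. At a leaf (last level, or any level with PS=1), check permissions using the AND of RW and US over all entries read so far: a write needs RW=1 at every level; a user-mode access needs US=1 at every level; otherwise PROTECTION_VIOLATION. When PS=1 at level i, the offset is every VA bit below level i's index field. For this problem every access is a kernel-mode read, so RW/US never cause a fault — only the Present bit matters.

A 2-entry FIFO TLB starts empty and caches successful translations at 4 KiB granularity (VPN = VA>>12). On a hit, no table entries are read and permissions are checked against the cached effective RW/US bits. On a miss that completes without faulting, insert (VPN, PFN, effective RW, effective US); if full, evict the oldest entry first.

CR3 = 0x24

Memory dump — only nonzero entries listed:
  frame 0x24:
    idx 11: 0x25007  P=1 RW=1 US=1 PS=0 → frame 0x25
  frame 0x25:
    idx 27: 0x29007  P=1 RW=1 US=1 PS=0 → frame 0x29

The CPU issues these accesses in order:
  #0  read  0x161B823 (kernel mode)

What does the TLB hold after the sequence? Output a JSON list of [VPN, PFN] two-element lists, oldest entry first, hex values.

Trace:
#0 VA=0x161B823 (r,kernel):
  [0] read 0x24 idx=11: raw=0x25007 flags P=1 W=1 U=1 S=0
  [1] read 0x25 idx=27: raw=0x29007 flags P=1 W=1 U=1 S=0
  ✓ 0x29823  — 2 lookups

TLB: [["0x161B", "0x29"]]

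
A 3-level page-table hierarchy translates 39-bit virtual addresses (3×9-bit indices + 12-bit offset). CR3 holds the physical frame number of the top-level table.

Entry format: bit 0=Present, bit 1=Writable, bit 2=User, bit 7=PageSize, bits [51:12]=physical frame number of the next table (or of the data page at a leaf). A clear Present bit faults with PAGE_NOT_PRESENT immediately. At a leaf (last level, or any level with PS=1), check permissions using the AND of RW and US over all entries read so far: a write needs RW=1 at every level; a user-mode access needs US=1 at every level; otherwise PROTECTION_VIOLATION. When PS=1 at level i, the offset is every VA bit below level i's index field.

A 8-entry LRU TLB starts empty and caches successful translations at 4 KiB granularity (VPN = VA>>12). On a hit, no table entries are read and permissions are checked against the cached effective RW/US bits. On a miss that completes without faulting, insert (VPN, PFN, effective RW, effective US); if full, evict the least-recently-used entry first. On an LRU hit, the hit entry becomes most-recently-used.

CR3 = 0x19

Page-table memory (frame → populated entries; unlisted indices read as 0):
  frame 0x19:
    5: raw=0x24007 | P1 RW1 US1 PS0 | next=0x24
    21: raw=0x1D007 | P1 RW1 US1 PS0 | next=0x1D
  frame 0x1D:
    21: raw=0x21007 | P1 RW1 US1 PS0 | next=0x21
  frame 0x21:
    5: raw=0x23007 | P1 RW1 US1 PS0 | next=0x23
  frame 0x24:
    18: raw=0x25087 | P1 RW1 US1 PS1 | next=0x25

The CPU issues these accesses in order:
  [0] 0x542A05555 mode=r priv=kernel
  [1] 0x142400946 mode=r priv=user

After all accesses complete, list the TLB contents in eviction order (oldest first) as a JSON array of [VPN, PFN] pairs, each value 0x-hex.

Trace:
#0 VA=0x542A05555 (r,kernel):
  [0] read 0x19 idx=21: raw=0x1D007 flags P=1 W=1 U=1 S=0
  [1] read 0x1D idx=21: raw=0x21007 flags P=1 W=1 U=1 S=0
  [2] read 0x21 idx=5: raw=0x23007 flags P=1 W=1 U=1 S=0
  → PA=0x23555  (3 entries read)
#1 VA=0x142400946 (r,user):
  [0] read 0x19 idx=5: raw=0x24007 flags P=1 W=1 U=1 S=0
  [1] read 0x24 idx=18: raw=0x25087 flags P=1 W=1 U=1 S=1
  → PA=0x25946 (huge @L1)  (2 entries read)

TLB: [["0x542A05", "0x23"], ["0x142400", "0x25"]]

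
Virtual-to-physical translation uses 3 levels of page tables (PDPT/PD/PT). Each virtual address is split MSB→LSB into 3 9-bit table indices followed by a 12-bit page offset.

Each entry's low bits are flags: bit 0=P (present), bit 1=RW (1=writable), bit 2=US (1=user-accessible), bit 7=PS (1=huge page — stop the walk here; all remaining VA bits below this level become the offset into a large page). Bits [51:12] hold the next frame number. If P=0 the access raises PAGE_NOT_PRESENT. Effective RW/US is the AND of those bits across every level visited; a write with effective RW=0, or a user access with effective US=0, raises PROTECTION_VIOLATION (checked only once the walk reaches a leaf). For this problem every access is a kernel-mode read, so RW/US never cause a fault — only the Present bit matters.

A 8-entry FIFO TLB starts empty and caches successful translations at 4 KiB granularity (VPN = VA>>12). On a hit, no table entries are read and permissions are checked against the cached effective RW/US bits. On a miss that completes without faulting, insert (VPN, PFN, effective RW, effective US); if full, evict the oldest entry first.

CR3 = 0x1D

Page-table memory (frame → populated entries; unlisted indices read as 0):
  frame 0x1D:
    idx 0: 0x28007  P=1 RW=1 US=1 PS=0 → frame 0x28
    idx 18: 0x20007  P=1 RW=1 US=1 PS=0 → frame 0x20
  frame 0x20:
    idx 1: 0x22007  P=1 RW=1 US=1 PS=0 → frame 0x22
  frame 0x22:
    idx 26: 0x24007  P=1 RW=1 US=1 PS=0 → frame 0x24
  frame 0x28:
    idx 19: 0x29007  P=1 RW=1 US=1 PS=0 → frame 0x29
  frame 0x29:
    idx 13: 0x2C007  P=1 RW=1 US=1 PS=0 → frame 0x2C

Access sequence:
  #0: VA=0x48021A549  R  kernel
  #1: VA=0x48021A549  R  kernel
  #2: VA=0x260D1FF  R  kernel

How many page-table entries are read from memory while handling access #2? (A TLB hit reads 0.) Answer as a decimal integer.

Per-access translation:
#0 VA=0x48021A549 (r,kernel):
  [0] read 0x1D idx=18: raw=0x20007 flags P=1 W=1 U=1 S=0
  [1] read 0x20 idx=1: raw=0x22007 flags P=1 W=1 U=1 S=0
  [2] read 0x22 idx=26: raw=0x24007 flags P=1 W=1 U=1 S=0
  ⇒ phys 0x24549  [3 reads]
#1 VA=0x48021A549 (r,kernel):
  TLB hit vpn=0x48021A → PA=0x24549
#2 VA=0x260D1FF (r,kernel):
  [0] read 0x1D idx=0: raw=0x28007 flags P=1 W=1 U=1 S=0
  [1] read 0x28 idx=19: raw=0x29007 flags P=1 W=1 U=1 S=0
  [2] read 0x29 idx=13: raw=0x2C007 flags P=1 W=1 U=1 S=0
  ⇒ phys 0x2C1FF  [3 reads]

Entries read for #2: 3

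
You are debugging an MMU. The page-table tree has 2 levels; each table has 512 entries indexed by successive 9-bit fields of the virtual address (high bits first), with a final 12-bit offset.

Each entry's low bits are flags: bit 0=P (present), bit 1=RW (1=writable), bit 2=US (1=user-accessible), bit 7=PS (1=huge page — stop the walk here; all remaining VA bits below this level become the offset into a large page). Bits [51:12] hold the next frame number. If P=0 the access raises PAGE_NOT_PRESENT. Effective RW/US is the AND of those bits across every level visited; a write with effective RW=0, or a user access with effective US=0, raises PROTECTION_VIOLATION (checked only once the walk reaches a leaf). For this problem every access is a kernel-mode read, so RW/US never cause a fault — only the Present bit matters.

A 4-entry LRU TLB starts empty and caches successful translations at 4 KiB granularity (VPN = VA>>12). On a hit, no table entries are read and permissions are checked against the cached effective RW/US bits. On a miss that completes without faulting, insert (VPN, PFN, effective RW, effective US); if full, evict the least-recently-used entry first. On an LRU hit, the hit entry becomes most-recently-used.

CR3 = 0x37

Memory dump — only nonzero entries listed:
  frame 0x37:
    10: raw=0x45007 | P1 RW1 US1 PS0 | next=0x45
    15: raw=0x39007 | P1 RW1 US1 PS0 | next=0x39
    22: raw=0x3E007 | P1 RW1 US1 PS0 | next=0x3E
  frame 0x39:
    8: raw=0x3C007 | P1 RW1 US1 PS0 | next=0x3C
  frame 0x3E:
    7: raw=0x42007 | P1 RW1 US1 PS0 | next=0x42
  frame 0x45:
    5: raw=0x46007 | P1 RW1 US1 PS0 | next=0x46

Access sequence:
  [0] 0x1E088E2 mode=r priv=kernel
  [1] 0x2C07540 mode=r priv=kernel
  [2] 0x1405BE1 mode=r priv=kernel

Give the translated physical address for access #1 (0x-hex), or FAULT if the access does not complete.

Walk each access:
#0 VA=0x1E088E2 (r,kernel):
  [0] read 0x37 idx=15: raw=0x39007 flags P=1 W=1 U=1 S=0
  [1] read 0x39 idx=8: raw=0x3C007 flags P=1 W=1 U=1 S=0
  ✓ 0x3C8E2  — 2 lookups
#1 VA=0x2C07540 (r,kernel):
  [0] read 0x37 idx=22: raw=0x3E007 flags P=1 W=1 U=1 S=0
  [1] read 0x3E idx=7: raw=0x42007 flags P=1 W=1 U=1 S=0
  ✓ 0x42540  — 2 lookups
#2 VA=0x1405BE1 (r,kernel):
  [0] read 0x37 idx=10: raw=0x45007 flags P=1 W=1 U=1 S=0
  [1] read 0x45 idx=5: raw=0x46007 flags P=1 W=1 U=1 S=0
  ✓ 0x46BE1  — 2 lookups

Access #1 PA: 0x42540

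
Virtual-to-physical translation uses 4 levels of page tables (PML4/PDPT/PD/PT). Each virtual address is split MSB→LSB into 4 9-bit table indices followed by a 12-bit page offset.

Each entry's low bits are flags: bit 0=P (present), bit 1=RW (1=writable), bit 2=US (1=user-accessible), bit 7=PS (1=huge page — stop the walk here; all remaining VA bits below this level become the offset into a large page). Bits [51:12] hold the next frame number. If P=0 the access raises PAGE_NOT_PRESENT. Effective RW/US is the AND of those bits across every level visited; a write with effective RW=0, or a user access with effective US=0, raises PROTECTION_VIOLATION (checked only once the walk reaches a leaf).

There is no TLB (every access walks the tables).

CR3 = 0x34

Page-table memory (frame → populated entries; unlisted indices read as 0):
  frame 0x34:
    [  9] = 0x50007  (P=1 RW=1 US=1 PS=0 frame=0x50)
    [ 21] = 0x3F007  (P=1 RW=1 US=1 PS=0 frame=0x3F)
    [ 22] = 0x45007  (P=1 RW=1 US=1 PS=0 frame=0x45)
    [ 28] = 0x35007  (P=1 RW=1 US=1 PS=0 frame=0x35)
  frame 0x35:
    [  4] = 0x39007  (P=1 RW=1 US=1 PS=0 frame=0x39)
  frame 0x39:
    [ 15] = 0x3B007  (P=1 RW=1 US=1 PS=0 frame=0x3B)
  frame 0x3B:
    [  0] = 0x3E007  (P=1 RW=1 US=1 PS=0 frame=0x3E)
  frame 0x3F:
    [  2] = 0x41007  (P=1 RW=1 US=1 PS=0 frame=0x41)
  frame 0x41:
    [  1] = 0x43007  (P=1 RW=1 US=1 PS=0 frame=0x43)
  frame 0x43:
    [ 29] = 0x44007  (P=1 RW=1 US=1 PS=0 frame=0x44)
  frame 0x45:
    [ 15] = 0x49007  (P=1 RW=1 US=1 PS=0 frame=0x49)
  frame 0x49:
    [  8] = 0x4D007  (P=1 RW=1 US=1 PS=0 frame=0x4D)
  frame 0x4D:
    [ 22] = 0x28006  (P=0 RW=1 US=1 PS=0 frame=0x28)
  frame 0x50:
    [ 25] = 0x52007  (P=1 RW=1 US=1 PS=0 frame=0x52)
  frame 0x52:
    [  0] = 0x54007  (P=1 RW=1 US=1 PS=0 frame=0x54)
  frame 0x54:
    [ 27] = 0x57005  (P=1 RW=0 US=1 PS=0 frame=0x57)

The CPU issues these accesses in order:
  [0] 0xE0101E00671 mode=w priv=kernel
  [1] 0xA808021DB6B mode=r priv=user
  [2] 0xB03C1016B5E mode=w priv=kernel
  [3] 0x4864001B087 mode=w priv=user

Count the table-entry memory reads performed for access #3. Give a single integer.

Walk each access:
#0 VA=0xE0101E00671 (w,kernel):
  L0 @0x34[28] → 0x35007  P=1,RW=1,US=1,PS=0
  L1 @0x35[4] → 0x39007  P=1,RW=1,US=1,PS=0
  L2 @0x39[15] → 0x3B007  P=1,RW=1,US=1,PS=0
  L3 @0x3B[0] → 0x3E007  P=1,RW=1,US=1,PS=0
  ⇒ phys 0x3E671  [4 reads]
#1 VA=0xA808021DB6B (r,user):
  L0 @0x34[21] → 0x3F007  P=1,RW=1,US=1,PS=0
  L1 @0x3F[2] → 0x41007  P=1,RW=1,US=1,PS=0
  L2 @0x41[1] → 0x43007  P=1,RW=1,US=1,PS=0
  L3 @0x43[29] → 0x44007  P=1,RW=1,US=1,PS=0
  ⇒ phys 0x44B6B  [4 reads]
#2 VA=0xB03C1016B5E (w,kernel):
  L0 @0x34[22] → 0x45007  P=1,RW=1,US=1,PS=0
  L1 @0x45[15] → 0x49007  P=1,RW=1,US=1,PS=0
  L2 @0x49[8] → 0x4D007  P=1,RW=1,US=1,PS=0
  L3 @0x4D[22] → 0x28006  P=0,RW=1,US=1,PS=0
  ⇒ fault: PAGE_NOT_PRESENT  — 4 lookups
#3 VA=0x4864001B087 (w,user):
  L0 @0x34[9] → 0x50007  P=1,RW=1,US=1,PS=0
  L1 @0x50[25] → 0x52007  P=1,RW=1,US=1,PS=0
  L2 @0x52[0] → 0x54007  P=1,RW=1,US=1,PS=0
  L3 @0x54[27] → 0x57005  P=1,RW=0,US=1,PS=0
  ⇒ fault: PROTECTION_VIOLATION  — 4 lookups

Entries read for #3: 4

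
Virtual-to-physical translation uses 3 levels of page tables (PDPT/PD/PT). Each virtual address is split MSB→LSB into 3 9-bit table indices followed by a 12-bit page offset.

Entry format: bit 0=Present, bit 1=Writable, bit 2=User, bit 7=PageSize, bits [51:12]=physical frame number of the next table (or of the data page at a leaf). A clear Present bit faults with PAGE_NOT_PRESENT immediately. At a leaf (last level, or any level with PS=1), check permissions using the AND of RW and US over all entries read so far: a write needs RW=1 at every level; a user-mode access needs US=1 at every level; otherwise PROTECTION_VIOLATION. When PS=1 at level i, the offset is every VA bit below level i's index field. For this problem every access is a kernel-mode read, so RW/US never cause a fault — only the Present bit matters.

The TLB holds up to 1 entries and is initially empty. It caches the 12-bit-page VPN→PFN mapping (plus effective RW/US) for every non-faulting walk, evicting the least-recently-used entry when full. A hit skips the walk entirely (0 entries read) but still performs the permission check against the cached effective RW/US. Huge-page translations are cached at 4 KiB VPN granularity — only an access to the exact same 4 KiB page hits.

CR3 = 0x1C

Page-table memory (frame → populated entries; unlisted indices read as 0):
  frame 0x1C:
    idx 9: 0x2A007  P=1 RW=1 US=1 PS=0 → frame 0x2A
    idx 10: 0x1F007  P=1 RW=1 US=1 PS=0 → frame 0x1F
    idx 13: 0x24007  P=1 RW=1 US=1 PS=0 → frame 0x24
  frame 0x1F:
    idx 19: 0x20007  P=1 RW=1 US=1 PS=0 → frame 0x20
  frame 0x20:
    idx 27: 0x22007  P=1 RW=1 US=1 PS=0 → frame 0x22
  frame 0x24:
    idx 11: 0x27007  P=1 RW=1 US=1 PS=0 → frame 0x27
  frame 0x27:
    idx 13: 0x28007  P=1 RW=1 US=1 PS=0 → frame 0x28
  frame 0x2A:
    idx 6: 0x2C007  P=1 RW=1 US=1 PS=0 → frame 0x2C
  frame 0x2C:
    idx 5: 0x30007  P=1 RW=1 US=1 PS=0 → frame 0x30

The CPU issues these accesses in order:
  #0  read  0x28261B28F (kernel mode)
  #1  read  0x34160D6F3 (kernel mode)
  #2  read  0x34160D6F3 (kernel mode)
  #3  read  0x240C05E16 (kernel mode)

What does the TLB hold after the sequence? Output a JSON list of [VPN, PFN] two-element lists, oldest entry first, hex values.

Walk each access:
#0 VA=0x28261B28F (r,kernel):
  [0] read 0x1C idx=10: raw=0x1F007 flags P=1 W=1 U=1 S=0
  [1] read 0x1F idx=19: raw=0x20007 flags P=1 W=1 U=1 S=0
  [2] read 0x20 idx=27: raw=0x22007 flags P=1 W=1 U=1 S=0
  → PA=0x2228F  (3 entries read)
#1 VA=0x34160D6F3 (r,kernel):
  [0] read 0x1C idx=13: raw=0x24007 flags P=1 W=1 U=1 S=0
  [1] read 0x24 idx=11: raw=0x27007 flags P=1 W=1 U=1 S=0
  [2] read 0x27 idx=13: raw=0x28007 flags P=1 W=1 U=1 S=0
  → PA=0x286F3  (3 entries read)
#2 VA=0x34160D6F3 (r,kernel):
  TLB hit vpn=0x34160D → PA=0x286F3
#3 VA=0x240C05E16 (r,kernel):
  [0] read 0x1C idx=9: raw=0x2A007 flags P=1 W=1 U=1 S=0
  [1] read 0x2A idx=6: raw=0x2C007 flags P=1 W=1 U=1 S=0
  [2] read 0x2C idx=5: raw=0x30007 flags P=1 W=1 U=1 S=0
  → PA=0x30E16  (3 entries read)

TLB: [["0x240C05", "0x30"]]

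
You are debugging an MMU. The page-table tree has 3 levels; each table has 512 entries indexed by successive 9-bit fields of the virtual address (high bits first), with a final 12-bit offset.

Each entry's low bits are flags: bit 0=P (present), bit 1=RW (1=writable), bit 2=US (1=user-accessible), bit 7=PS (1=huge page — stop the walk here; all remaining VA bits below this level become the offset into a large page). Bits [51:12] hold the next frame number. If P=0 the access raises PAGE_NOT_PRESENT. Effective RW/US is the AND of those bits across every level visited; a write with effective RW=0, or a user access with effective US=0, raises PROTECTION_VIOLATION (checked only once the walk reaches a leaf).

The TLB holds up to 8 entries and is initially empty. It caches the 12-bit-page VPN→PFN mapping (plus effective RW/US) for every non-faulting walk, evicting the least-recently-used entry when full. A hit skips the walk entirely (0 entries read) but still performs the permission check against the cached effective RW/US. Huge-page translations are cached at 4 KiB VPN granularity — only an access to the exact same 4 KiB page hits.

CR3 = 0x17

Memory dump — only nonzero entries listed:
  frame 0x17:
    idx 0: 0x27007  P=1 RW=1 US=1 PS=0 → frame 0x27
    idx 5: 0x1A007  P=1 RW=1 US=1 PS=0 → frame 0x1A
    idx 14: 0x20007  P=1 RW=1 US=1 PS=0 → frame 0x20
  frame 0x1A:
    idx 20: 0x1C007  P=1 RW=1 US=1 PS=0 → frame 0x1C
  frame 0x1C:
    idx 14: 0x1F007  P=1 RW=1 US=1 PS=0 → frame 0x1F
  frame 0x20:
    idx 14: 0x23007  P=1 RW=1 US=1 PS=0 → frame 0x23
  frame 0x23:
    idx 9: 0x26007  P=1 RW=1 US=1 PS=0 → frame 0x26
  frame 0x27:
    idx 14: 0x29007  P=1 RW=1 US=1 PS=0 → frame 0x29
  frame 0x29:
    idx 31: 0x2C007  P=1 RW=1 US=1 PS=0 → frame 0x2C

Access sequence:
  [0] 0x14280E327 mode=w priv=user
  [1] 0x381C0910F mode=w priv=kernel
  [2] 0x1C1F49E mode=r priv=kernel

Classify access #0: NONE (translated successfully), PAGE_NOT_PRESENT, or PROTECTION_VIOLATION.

Trace:
#0 VA=0x14280E327 (w,user):
  L0: frame=0x17 idx=5 entry=0x1A007 [P=1 RW=1 US=1 PS=0]
  L1: frame=0x1A idx=20 entry=0x1C007 [P=1 RW=1 US=1 PS=0]
  L2: frame=0x1C idx=14 entry=0x1F007 [P=1 RW=1 US=1 PS=0]
  → PA=0x1F327  (3 entries read)
#1 VA=0x381C0910F (w,kernel):
  L0: frame=0x17 idx=14 entry=0x20007 [P=1 RW=1 US=1 PS=0]
  L1: frame=0x20 idx=14 entry=0x23007 [P=1 RW=1 US=1 PS=0]
  L2: frame=0x23 idx=9 entry=0x26007 [P=1 RW=1 US=1 PS=0]
  → PA=0x2610F  (3 entries read)
#2 VA=0x1C1F49E (r,kernel):
  L0: frame=0x17 idx=0 entry=0x27007 [P=1 RW=1 US=1 PS=0]
  L1: frame=0x27 idx=14 entry=0x29007 [P=1 RW=1 US=1 PS=0]
  L2: frame=0x29 idx=31 entry=0x2C007 [P=1 RW=1 US=1 PS=0]
  → PA=0x2C49E  (3 entries read)

Access #0 fault: NONE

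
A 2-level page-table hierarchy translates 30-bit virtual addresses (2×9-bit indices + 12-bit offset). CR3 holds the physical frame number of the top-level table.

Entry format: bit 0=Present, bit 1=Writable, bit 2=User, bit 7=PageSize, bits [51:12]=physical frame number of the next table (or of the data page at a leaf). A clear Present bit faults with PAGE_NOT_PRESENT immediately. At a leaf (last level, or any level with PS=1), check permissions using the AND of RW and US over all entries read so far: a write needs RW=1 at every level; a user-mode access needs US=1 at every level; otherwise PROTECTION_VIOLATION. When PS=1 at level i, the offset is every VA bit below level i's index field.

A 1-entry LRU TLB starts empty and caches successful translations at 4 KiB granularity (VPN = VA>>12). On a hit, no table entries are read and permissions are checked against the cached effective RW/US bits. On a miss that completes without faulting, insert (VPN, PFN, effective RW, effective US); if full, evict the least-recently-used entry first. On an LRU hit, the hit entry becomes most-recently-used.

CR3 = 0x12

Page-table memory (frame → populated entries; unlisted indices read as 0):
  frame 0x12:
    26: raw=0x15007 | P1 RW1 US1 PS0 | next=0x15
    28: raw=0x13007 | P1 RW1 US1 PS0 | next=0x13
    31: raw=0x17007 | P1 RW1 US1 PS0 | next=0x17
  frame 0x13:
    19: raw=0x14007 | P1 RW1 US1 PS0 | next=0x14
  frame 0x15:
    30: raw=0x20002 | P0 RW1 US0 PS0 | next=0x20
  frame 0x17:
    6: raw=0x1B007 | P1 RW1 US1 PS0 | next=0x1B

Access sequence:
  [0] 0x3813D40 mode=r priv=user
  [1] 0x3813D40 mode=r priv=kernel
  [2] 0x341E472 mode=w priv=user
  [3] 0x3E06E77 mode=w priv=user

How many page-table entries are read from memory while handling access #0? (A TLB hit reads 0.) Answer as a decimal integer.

Per-access translation:
#0 VA=0x3813D40 (r,user):
  [0] read 0x12 idx=28: raw=0x13007 flags P=1 W=1 U=1 S=0
  [1] read 0x13 idx=19: raw=0x14007 flags P=1 W=1 U=1 S=0
  ✓ 0x14D40  — 2 lookups
#1 VA=0x3813D40 (r,kernel):
  TLB hit vpn=0x3813 → PA=0x14D40
#2 VA=0x341E472 (w,user):
  [0] read 0x12 idx=26: raw=0x15007 flags P=1 W=1 U=1 S=0
  [1] read 0x15 idx=30: raw=0x20002 flags P=0 W=1 U=0 S=0
  ✗ PAGE_NOT_PRESENT  [2 reads]
#3 VA=0x3E06E77 (w,user):
  [0] read 0x12 idx=31: raw=0x17007 flags P=1 W=1 U=1 S=0
  [1] read 0x17 idx=6: raw=0x1B007 flags P=1 W=1 U=1 S=0
  ✓ 0x1BE77  — 2 lookups

Entries read for #0: 2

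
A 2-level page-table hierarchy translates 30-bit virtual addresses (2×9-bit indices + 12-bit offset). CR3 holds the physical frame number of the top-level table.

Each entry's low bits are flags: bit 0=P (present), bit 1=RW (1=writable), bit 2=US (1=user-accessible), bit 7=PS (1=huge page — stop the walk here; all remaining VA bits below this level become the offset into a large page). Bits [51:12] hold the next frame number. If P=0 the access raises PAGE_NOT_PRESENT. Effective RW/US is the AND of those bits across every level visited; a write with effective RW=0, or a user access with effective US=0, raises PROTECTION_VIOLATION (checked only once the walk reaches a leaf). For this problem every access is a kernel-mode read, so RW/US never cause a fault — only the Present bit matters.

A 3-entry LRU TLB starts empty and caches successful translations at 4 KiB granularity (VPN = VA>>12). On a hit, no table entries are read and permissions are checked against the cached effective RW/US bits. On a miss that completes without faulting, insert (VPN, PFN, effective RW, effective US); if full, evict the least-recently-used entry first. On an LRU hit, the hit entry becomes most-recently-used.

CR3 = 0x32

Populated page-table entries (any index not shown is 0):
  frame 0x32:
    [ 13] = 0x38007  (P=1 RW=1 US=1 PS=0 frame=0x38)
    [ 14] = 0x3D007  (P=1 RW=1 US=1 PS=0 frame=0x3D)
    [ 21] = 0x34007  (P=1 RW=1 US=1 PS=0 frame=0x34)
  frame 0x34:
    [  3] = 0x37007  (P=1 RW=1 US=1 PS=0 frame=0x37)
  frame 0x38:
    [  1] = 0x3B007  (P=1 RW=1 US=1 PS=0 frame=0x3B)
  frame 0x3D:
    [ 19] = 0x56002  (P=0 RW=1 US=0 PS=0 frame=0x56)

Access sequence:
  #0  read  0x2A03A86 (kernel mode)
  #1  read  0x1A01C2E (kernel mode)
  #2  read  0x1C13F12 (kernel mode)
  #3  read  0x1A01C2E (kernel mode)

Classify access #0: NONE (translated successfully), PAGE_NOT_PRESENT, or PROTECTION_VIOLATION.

Walk each access:
#0 VA=0x2A03A86 (r,kernel):
  lvl0: tbl 0x32, slot 21 ⇒ 0x34007 (P1/RW1/US1/PS0)
  lvl1: tbl 0x34, slot 3 ⇒ 0x37007 (P1/RW1/US1/PS0)
  → PA=0x37A86  (2 entries read)
#1 VA=0x1A01C2E (r,kernel):
  lvl0: tbl 0x32, slot 13 ⇒ 0x38007 (P1/RW1/US1/PS0)
  lvl1: tbl 0x38, slot 1 ⇒ 0x3B007 (P1/RW1/US1/PS0)
  → PA=0x3BC2E  (2 entries read)
#2 VA=0x1C13F12 (r,kernel):
  lvl0: tbl 0x32, slot 14 ⇒ 0x3D007 (P1/RW1/US1/PS0)
  lvl1: tbl 0x3D, slot 19 ⇒ 0x56002 (P0/RW1/US0/PS0)
  ✗ PAGE_NOT_PRESENT  [2 reads]
#3 VA=0x1A01C2E (r,kernel):
  TLB hit vpn=0x1A01 → PA=0x3BC2E

Access #0 fault: NONE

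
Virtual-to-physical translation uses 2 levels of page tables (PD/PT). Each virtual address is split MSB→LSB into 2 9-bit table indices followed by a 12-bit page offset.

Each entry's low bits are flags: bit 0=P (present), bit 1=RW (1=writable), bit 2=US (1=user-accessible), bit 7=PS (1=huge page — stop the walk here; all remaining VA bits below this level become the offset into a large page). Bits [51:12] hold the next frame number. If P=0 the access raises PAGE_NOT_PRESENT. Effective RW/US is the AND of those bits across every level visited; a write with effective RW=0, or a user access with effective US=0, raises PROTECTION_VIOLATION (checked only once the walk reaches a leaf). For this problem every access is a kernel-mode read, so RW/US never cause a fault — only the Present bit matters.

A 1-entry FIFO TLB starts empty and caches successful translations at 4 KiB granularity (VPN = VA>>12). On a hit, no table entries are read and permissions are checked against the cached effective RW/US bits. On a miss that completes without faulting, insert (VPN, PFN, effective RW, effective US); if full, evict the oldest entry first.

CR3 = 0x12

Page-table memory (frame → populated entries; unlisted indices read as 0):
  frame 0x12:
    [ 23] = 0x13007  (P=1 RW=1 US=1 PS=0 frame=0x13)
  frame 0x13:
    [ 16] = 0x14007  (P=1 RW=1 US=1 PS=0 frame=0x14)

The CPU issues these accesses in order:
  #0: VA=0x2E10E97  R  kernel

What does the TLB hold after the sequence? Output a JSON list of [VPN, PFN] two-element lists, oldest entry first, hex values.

Walk each access:
#0 VA=0x2E10E97 (r,kernel):
  L0: frame=0x12 idx=23 entry=0x13007 [P=1 RW=1 US=1 PS=0]
  L1: frame=0x13 idx=16 entry=0x14007 [P=1 RW=1 US=1 PS=0]
  → PA=0x14E97  (2 entries read)

TLB: [["0x2E10", "0x14"]]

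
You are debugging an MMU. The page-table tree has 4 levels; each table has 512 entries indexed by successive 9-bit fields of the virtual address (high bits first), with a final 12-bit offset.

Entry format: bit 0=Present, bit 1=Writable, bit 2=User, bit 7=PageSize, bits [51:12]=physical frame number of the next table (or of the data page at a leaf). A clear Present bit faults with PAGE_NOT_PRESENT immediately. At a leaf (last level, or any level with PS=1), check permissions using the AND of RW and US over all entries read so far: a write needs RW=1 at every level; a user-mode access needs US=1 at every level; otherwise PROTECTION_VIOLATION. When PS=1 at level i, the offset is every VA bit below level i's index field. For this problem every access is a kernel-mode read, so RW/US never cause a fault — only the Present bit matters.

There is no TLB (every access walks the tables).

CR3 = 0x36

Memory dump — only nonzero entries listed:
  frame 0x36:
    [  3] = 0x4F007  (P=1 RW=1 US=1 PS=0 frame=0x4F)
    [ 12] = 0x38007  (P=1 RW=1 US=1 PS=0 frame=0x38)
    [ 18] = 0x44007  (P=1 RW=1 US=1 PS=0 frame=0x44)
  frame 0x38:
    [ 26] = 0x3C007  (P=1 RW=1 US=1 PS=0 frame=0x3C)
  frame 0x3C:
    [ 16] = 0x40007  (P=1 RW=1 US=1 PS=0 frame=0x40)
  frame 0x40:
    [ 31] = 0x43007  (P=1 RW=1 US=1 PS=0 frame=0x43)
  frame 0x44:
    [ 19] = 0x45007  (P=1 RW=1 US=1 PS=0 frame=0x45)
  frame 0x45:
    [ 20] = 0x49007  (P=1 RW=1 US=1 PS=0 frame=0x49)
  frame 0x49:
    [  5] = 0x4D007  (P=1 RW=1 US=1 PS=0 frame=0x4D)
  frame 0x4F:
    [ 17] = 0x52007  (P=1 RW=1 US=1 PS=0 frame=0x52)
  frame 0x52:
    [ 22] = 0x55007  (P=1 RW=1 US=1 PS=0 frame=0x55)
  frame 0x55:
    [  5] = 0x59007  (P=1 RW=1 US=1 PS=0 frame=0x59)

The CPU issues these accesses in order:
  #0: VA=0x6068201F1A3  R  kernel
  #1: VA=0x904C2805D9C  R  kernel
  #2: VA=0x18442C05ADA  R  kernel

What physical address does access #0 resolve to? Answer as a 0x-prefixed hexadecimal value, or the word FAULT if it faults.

Per-access translation:
#0 VA=0x6068201F1A3 (r,kernel):
  L0 @0x36[12] → 0x38007  P=1,RW=1,US=1,PS=0
  L1 @0x38[26] → 0x3C007  P=1,RW=1,US=1,PS=0
  L2 @0x3C[16] → 0x40007  P=1,RW=1,US=1,PS=0
  L3 @0x40[31] → 0x43007  P=1,RW=1,US=1,PS=0
  ✓ 0x431A3  — 4 lookups
#1 VA=0x904C2805D9C (r,kernel):
  L0 @0x36[18] → 0x44007  P=1,RW=1,US=1,PS=0
  L1 @0x44[19] → 0x45007  P=1,RW=1,US=1,PS=0
  L2 @0x45[20] → 0x49007  P=1,RW=1,US=1,PS=0
  L3 @0x49[5] → 0x4D007  P=1,RW=1,US=1,PS=0
  ✓ 0x4DD9C  — 4 lookups
#2 VA=0x18442C05ADA (r,kernel):
  L0 @0x36[3] → 0x4F007  P=1,RW=1,US=1,PS=0
  L1 @0x4F[17] → 0x52007  P=1,RW=1,US=1,PS=0
  L2 @0x52[22] → 0x55007  P=1,RW=1,US=1,PS=0
  L3 @0x55[5] → 0x59007  P=1,RW=1,US=1,PS=0
  ✓ 0x59ADA  — 4 lookups

Access #0 PA: 0x431A3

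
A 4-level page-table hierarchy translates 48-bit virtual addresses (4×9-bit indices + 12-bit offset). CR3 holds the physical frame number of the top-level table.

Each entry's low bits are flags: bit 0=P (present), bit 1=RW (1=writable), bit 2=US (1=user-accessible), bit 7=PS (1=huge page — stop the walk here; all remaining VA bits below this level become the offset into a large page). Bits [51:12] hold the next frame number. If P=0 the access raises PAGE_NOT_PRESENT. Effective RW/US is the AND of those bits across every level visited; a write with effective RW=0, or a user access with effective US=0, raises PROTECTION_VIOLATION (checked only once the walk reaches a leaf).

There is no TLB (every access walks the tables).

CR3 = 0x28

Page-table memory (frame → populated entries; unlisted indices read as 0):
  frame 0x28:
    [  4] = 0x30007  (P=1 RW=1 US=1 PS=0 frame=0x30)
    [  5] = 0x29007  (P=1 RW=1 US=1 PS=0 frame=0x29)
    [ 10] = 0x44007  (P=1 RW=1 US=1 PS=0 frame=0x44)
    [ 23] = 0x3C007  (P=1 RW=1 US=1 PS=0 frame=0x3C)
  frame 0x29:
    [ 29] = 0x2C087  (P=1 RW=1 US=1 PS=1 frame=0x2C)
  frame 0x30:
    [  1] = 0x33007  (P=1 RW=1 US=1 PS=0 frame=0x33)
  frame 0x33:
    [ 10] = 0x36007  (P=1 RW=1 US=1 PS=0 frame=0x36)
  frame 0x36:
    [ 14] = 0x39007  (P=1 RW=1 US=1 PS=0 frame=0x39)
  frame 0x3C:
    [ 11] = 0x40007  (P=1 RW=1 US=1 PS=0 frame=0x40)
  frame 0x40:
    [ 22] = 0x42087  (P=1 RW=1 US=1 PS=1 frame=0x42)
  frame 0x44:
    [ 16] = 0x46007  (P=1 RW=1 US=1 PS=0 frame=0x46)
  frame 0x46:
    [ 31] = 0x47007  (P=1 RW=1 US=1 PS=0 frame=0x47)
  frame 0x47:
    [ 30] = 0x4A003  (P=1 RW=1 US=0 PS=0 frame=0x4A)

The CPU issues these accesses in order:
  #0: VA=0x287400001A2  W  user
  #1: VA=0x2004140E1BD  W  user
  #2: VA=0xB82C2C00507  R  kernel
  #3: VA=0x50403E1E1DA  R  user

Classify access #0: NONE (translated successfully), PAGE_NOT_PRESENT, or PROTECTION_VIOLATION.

Per-access translation:
#0 VA=0x287400001A2 (w,user):
  [0] read 0x28 idx=5: raw=0x29007 flags P=1 W=1 U=1 S=0
  [1] read 0x29 idx=29: raw=0x2C087 flags P=1 W=1 U=1 S=1
  → PA=0x2C1A2 (huge @L1)  (2 entries read)
#1 VA=0x2004140E1BD (w,user):
  [0] read 0x28 idx=4: raw=0x30007 flags P=1 W=1 U=1 S=0
  [1] read 0x30 idx=1: raw=0x33007 flags P=1 W=1 U=1 S=0
  [2] read 0x33 idx=10: raw=0x36007 flags P=1 W=1 U=1 S=0
  [3] read 0x36 idx=14: raw=0x39007 flags P=1 W=1 U=1 S=0
  → PA=0x391BD  (4 entries read)
#2 VA=0xB82C2C00507 (r,kernel):
  [0] read 0x28 idx=23: raw=0x3C007 flags P=1 W=1 U=1 S=0
  [1] read 0x3C idx=11: raw=0x40007 flags P=1 W=1 U=1 S=0
  [2] read 0x40 idx=22: raw=0x42087 flags P=1 W=1 U=1 S=1
  → PA=0x42507 (huge @L2)  (3 entries read)
#3 VA=0x50403E1E1DA (r,user):
  [0] read 0x28 idx=10: raw=0x44007 flags P=1 W=1 U=1 S=0
  [1] read 0x44 idx=16: raw=0x46007 flags P=1 W=1 U=1 S=0
  [2] read 0x46 idx=31: raw=0x47007 flags P=1 W=1 U=1 S=0
  [3] read 0x47 idx=30: raw=0x4A003 flags P=1 W=1 U=0 S=0
  ⇒ fault: PROTECTION_VIOLATION  — 4 lookups

Access #0 fault: NONE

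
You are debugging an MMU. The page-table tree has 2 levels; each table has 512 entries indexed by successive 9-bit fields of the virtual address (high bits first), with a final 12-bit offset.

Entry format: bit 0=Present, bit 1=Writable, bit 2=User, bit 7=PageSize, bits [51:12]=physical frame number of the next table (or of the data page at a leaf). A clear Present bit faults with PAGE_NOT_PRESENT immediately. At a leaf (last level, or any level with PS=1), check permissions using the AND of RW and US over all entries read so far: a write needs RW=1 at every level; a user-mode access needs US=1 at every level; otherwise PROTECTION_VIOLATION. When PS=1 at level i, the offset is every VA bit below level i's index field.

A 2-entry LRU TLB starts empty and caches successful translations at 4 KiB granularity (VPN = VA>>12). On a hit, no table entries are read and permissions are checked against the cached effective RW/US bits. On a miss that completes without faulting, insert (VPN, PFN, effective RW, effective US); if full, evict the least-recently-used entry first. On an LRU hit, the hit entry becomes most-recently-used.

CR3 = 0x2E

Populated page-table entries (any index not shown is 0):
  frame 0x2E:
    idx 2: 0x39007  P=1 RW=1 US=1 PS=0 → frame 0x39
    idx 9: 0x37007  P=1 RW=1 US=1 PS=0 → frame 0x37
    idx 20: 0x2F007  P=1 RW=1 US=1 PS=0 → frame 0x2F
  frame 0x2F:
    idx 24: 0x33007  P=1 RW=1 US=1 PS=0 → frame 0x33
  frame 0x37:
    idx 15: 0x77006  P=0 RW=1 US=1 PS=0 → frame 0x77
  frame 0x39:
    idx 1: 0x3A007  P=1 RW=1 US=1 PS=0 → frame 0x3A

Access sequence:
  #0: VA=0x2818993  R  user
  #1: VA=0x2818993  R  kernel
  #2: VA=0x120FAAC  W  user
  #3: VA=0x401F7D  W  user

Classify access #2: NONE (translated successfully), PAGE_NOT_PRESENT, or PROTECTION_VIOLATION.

Trace:
#0 VA=0x2818993 (r,user):
  [0] read 0x2E idx=20: raw=0x2F007 flags P=1 W=1 U=1 S=0
  [1] read 0x2F idx=24: raw=0x33007 flags P=1 W=1 U=1 S=0
  ⇒ phys 0x33993  [2 reads]
#1 VA=0x2818993 (r,kernel):
  TLB hit vpn=0x2818 → PA=0x33993
#2 VA=0x120FAAC (w,user):
  [0] read 0x2E idx=9: raw=0x37007 flags P=1 W=1 U=1 S=0
  [1] read 0x37 idx=15: raw=0x77006 flags P=0 W=1 U=1 S=0
  → PAGE_NOT_PRESENT  (2 entries read)
#3 VA=0x401F7D (w,user):
  [0] read 0x2E idx=2: raw=0x39007 flags P=1 W=1 U=1 S=0
  [1] read 0x39 idx=1: raw=0x3A007 flags P=1 W=1 U=1 S=0
  ⇒ phys 0x3AF7D  [2 reads]

Access #2 fault: PAGE_NOT_PRESENT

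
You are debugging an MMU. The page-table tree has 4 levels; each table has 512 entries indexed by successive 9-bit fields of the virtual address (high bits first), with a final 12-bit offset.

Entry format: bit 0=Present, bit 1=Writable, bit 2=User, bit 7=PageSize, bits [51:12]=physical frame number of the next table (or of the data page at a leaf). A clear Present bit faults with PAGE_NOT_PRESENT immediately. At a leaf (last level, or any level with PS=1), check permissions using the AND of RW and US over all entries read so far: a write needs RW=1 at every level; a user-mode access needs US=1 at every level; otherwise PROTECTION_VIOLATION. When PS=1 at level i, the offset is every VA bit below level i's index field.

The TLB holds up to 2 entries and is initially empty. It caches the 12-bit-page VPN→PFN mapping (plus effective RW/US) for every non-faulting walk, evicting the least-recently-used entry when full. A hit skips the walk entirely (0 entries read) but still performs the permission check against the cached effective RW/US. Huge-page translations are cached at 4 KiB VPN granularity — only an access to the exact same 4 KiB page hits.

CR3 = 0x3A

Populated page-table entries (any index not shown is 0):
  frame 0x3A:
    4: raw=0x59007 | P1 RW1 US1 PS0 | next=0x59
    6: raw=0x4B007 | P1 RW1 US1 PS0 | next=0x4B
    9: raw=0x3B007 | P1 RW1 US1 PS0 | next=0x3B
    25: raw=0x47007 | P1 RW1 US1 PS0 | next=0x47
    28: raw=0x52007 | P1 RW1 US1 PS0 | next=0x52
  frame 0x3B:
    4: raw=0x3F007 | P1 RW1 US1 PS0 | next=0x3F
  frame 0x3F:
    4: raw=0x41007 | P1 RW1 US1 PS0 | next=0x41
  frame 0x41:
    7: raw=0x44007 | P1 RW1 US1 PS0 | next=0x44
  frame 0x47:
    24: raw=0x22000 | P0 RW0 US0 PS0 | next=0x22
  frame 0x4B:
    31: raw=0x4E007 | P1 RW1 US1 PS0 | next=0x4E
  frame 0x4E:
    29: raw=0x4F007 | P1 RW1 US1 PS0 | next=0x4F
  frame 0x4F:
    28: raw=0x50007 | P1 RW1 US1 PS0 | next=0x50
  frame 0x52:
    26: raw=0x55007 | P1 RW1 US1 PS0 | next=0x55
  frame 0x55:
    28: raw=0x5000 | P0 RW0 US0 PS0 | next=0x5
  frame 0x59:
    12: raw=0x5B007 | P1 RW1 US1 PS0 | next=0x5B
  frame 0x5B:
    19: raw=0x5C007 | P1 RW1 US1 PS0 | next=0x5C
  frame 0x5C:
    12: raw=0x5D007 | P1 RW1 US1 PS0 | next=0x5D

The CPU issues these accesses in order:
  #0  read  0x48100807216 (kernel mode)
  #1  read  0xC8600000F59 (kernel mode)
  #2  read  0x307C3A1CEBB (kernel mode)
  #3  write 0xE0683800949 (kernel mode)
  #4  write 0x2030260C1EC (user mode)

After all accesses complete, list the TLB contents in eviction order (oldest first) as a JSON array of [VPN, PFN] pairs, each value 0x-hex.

Walk each access:
#0 VA=0x48100807216 (r,kernel):
  L0: frame=0x3A idx=9 entry=0x3B007 [P=1 RW=1 US=1 PS=0]
  L1: frame=0x3B idx=4 entry=0x3F007 [P=1 RW=1 US=1 PS=0]
  L2: frame=0x3F idx=4 entry=0x41007 [P=1 RW=1 US=1 PS=0]
  L3: frame=0x41 idx=7 entry=0x44007 [P=1 RW=1 US=1 PS=0]
  ⇒ phys 0x44216  [4 reads]
#1 VA=0xC8600000F59 (r,kernel):
  L0: frame=0x3A idx=25 entry=0x47007 [P=1 RW=1 US=1 PS=0]
  L1: frame=0x47 idx=24 entry=0x22000 [P=0 RW=0 US=0 PS=0]
  ✗ PAGE_NOT_PRESENT  [2 reads]
#2 VA=0x307C3A1CEBB (r,kernel):
  L0: frame=0x3A idx=6 entry=0x4B007 [P=1 RW=1 US=1 PS=0]
  L1: frame=0x4B idx=31 entry=0x4E007 [P=1 RW=1 US=1 PS=0]
  L2: frame=0x4E idx=29 entry=0x4F007 [P=1 RW=1 US=1 PS=0]
  L3: frame=0x4F idx=28 entry=0x50007 [P=1 RW=1 US=1 PS=0]
  ⇒ phys 0x50EBB  [4 reads]
#3 VA=0xE0683800949 (w,kernel):
  L0: frame=0x3A idx=28 entry=0x52007 [P=1 RW=1 US=1 PS=0]
  L1: frame=0x52 idx=26 entry=0x55007 [P=1 RW=1 US=1 PS=0]
  L2: frame=0x55 idx=28 entry=0x5000 [P=0 RW=0 US=0 PS=0]
  ✗ PAGE_NOT_PRESENT  [3 reads]
#4 VA=0x2030260C1EC (w,user):
  L0: frame=0x3A idx=4 entry=0x59007 [P=1 RW=1 US=1 PS=0]
  L1: frame=0x59 idx=12 entry=0x5B007 [P=1 RW=1 US=1 PS=0]
  L2: frame=0x5B idx=19 entry=0x5C007 [P=1 RW=1 US=1 PS=0]
  L3: frame=0x5C idx=12 entry=0x5D007 [P=1 RW=1 US=1 PS=0]
  ⇒ phys 0x5D1EC  [4 reads]

TLB: [["0x307C3A1C", "0x50"], ["0x2030260C", "0x5D"]]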